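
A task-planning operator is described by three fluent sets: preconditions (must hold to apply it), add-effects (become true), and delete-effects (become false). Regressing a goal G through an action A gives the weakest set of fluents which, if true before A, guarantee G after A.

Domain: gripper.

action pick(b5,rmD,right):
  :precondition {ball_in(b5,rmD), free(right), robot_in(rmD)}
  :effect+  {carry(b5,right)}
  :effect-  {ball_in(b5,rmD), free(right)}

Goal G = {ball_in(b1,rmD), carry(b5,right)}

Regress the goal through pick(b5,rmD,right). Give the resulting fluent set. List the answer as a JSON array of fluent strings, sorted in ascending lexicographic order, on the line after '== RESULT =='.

Compute (G \ add) ∪ pre:
  G ∩ del = {}  (empty — regression defined)
  G \ add = {ball_in(b1,rmD), carry(b5,right)} \ {carry(b5,right)} = {ball_in(b1,rmD)}
  ∪ pre   = {ball_in(b1,rmD)} ∪ {ball_in(b5,rmD), free(right), robot_in(rmD)}
          = {ball_in(b1,rmD), ball_in(b5,rmD), free(right), robot_in(rmD)}

== RESULT ==
["ball_in(b1,rmD)", "ball_in(b5,rmD)", "free(right)", "robot_in(rmD)"]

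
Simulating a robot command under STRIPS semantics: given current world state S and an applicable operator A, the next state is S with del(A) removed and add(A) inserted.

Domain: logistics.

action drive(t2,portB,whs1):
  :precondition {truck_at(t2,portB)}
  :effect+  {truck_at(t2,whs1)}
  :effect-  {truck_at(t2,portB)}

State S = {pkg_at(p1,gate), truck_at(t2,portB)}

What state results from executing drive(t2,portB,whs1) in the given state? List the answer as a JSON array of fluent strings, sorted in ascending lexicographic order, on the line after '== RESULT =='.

Compute (S \ del) ∪ add:
  pre ⊆ S: {truck_at(t2,portB)} ⊆ S  — applicable
  S \ del = {pkg_at(p1,gate)}
  ∪ add   = {pkg_at(p1,gate), truck_at(t2,whs1)}

== RESULT ==
["pkg_at(p1,gate)", "truck_at(t2,whs1)"]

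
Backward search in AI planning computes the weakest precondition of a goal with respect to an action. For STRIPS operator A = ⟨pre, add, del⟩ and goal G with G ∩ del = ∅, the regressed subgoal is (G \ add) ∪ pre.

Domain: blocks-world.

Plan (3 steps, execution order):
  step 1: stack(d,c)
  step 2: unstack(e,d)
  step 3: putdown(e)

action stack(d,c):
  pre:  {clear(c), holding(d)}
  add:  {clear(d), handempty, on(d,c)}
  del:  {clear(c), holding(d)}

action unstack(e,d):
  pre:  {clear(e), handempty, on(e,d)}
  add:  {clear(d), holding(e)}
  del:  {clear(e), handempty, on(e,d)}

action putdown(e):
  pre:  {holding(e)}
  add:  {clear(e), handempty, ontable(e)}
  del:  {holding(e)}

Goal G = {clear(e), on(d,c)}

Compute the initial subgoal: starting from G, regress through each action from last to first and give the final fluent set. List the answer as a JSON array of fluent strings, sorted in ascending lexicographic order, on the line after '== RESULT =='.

Work backward from the goal:
  through step 3 (putdown(e)): drop {clear(e)}, keep {on(d,c)}, require {holding(e)}
    → {holding(e), on(d,c)}
  through step 2 (unstack(e,d)): drop {holding(e)}, keep {on(d,c)}, require {clear(e), handempty, on(e,d)}
    → {clear(e), handempty, on(d,c), on(e,d)}
  through step 1 (stack(d,c)): drop {handempty, on(d,c)}, keep {clear(e), on(e,d)}, require {clear(c), holding(d)}
    → {clear(c), clear(e), holding(d), on(e,d)}

== RESULT ==
["clear(c)", "clear(e)", "holding(d)", "on(e,d)"]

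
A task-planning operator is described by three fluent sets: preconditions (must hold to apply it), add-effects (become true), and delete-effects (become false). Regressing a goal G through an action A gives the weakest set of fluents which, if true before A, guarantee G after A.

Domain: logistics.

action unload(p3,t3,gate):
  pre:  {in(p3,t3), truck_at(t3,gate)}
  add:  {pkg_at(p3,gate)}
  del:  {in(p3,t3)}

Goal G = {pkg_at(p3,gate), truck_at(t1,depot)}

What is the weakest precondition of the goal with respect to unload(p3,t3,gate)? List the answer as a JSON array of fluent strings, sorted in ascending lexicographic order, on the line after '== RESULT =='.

Compute (G \ add) ∪ pre:
  G ∩ del = {}  (empty — regression defined)
  G \ add = {pkg_at(p3,gate), truck_at(t1,depot)} \ {pkg_at(p3,gate)} = {truck_at(t1,depot)}
  ∪ pre   = {truck_at(t1,depot)} ∪ {in(p3,t3), truck_at(t3,gate)}
          = {in(p3,t3), truck_at(t1,depot), truck_at(t3,gate)}

== RESULT ==
["in(p3,t3)", "truck_at(t1,depot)", "truck_at(t3,gate)"]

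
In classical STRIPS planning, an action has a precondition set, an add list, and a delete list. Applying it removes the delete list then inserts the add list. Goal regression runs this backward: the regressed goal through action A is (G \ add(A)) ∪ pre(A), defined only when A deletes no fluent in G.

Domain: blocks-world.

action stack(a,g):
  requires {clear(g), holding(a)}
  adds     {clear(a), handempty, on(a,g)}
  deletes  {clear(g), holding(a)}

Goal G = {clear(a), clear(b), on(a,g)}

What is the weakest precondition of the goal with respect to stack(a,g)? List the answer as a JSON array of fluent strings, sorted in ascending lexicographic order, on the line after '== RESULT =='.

Regress:
  G ∩ del = {}  (empty — regression defined)
  G \ add = {clear(a), clear(b), on(a,g)} \ {clear(a), handempty, on(a,g)} = {clear(b)}
  ∪ pre   = {clear(b)} ∪ {clear(g), holding(a)}
          = {clear(b), clear(g), holding(a)}

== RESULT ==
["clear(b)", "clear(g)", "holding(a)"]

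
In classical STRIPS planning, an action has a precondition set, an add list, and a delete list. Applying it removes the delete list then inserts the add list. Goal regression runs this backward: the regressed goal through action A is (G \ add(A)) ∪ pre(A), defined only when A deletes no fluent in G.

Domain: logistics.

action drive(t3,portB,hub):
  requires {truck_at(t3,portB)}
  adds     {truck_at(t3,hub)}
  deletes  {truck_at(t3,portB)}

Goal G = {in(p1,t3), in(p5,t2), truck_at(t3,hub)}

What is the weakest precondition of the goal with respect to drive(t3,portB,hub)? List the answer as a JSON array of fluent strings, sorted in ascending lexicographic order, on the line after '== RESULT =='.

Compute (G \ add) ∪ pre:
  G ∩ del = {}  (empty — regression defined)
  G \ add = {in(p1,t3), in(p5,t2), truck_at(t3,hub)} \ {truck_at(t3,hub)} = {in(p1,t3), in(p5,t2)}
  ∪ pre   = {in(p1,t3), in(p5,t2)} ∪ {truck_at(t3,portB)}
          = {in(p1,t3), in(p5,t2), truck_at(t3,portB)}

== RESULT ==
["in(p1,t3)", "in(p5,t2)", "truck_at(t3,portB)"]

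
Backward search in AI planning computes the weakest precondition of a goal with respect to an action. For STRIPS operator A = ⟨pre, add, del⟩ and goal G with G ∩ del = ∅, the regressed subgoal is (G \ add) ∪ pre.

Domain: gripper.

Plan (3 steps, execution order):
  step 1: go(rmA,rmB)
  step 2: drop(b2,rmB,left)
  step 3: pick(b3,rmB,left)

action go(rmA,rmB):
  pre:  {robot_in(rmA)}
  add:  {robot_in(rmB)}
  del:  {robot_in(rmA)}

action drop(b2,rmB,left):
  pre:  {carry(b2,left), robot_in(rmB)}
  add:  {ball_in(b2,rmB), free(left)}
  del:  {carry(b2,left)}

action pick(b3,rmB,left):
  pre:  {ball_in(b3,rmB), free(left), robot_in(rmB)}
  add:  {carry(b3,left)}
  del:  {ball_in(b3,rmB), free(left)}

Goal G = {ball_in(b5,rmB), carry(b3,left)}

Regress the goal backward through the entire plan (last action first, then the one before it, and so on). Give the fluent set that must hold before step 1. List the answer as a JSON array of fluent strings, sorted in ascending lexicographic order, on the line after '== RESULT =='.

Regress step by step:
  through step 3 (pick(b3,rmB,left)): drop {carry(b3,left)}, keep {ball_in(b5,rmB)}, require {ball_in(b3,rmB), free(left), robot_in(rmB)}
    → {ball_in(b3,rmB), ball_in(b5,rmB), free(left), robot_in(rmB)}
  through step 2 (drop(b2,rmB,left)): drop {free(left)}, keep {ball_in(b3,rmB), ball_in(b5,rmB), robot_in(rmB)}, require {carry(b2,left), robot_in(rmB)}
    → {ball_in(b3,rmB), ball_in(b5,rmB), carry(b2,left), robot_in(rmB)}
  through step 1 (go(rmA,rmB)): drop {robot_in(rmB)}, keep {ball_in(b3,rmB), ball_in(b5,rmB), carry(b2,left)}, require {robot_in(rmA)}
    → {ball_in(b3,rmB), ball_in(b5,rmB), carry(b2,left), robot_in(rmA)}

== RESULT ==
["ball_in(b3,rmB)", "ball_in(b5,rmB)", "carry(b2,left)", "robot_in(rmA)"]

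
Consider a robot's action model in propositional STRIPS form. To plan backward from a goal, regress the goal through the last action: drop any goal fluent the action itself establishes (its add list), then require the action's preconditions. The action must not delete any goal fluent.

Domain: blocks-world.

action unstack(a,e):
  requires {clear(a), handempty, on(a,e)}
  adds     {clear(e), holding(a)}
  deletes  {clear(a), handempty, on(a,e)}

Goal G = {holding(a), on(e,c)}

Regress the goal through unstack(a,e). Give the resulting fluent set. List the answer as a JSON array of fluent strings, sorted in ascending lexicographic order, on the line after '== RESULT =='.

Compute (G \ add) ∪ pre:
  G ∩ del = {}  (empty — regression defined)
  G \ add = {holding(a), on(e,c)} \ {clear(e), holding(a)} = {on(e,c)}
  ∪ pre   = {on(e,c)} ∪ {clear(a), handempty, on(a,e)}
          = {clear(a), handempty, on(a,e), on(e,c)}

== RESULT ==
["clear(a)", "handempty", "on(a,e)", "on(e,c)"]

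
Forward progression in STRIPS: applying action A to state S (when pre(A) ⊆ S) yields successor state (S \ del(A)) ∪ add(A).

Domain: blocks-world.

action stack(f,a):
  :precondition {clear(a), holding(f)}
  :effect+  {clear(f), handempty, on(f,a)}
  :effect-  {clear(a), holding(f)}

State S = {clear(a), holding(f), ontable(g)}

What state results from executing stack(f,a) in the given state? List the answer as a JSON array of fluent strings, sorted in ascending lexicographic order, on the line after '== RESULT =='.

Compute (S \ del) ∪ add:
  pre ⊆ S: {clear(a), holding(f)} ⊆ S  — applicable
  S \ del = {ontable(g)}
  ∪ add   = {clear(f), handempty, on(f,a), ontable(g)}

== RESULT ==
["clear(f)", "handempty", "on(f,a)", "ontable(g)"]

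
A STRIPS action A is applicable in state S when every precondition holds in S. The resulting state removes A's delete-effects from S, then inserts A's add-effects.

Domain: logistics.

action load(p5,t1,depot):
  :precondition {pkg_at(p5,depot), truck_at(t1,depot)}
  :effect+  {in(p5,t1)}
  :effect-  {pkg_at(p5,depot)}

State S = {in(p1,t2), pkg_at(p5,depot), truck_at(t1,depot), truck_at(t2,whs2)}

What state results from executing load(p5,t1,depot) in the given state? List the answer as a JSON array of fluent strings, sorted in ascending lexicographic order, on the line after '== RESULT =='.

Compute (S \ del) ∪ add:
  pre ⊆ S: {pkg_at(p5,depot), truck_at(t1,depot)} ⊆ S  — applicable
  S \ del = {in(p1,t2), truck_at(t1,depot), truck_at(t2,whs2)}
  ∪ add   = {in(p1,t2), in(p5,t1), truck_at(t1,depot), truck_at(t2,whs2)}

== RESULT ==
["in(p1,t2)", "in(p5,t1)", "truck_at(t1,depot)", "truck_at(t2,whs2)"]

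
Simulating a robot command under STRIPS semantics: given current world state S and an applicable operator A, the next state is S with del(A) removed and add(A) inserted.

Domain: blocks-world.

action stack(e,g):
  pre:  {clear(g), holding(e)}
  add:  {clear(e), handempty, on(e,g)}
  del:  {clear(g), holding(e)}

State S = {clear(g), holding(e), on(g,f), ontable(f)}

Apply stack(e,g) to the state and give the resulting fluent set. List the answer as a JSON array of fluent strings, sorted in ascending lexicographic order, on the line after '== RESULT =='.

Progress:
  pre ⊆ S: {clear(g), holding(e)} ⊆ S  — applicable
  S \ del = {on(g,f), ontable(f)}
  ∪ add   = {clear(e), handempty, on(e,g), on(g,f), ontable(f)}

== RESULT ==
["clear(e)", "handempty", "on(e,g)", "on(g,f)", "ontable(f)"]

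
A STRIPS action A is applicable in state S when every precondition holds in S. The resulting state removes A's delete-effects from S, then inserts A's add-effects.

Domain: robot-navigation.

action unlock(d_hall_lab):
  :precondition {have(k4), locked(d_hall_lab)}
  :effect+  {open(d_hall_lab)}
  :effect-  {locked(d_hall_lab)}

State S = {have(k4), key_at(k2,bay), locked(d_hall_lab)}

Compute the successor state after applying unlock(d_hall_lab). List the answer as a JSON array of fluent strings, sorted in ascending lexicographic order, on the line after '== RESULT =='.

Progress:
  pre ⊆ S: {have(k4), locked(d_hall_lab)} ⊆ S  — applicable
  S \ del = {have(k4), key_at(k2,bay)}
  ∪ add   = {have(k4), key_at(k2,bay), open(d_hall_lab)}

== RESULT ==
["have(k4)", "key_at(k2,bay)", "open(d_hall_lab)"]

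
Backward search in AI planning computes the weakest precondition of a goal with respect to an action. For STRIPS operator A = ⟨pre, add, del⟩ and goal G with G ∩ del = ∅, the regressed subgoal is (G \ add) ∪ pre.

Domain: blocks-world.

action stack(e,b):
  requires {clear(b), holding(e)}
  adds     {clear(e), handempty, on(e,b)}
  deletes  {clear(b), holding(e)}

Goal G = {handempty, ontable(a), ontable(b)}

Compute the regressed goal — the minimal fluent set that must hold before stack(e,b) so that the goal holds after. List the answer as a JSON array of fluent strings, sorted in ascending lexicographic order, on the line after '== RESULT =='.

Regress:
  G ∩ del = {}  (empty — regression defined)
  G \ add = {handempty, ontable(a), ontable(b)} \ {clear(e), handempty, on(e,b)} = {ontable(a), ontable(b)}
  ∪ pre   = {ontable(a), ontable(b)} ∪ {clear(b), holding(e)}
          = {clear(b), holding(e), ontable(a), ontable(b)}

== RESULT ==
["clear(b)", "holding(e)", "ontable(a)", "ontable(b)"]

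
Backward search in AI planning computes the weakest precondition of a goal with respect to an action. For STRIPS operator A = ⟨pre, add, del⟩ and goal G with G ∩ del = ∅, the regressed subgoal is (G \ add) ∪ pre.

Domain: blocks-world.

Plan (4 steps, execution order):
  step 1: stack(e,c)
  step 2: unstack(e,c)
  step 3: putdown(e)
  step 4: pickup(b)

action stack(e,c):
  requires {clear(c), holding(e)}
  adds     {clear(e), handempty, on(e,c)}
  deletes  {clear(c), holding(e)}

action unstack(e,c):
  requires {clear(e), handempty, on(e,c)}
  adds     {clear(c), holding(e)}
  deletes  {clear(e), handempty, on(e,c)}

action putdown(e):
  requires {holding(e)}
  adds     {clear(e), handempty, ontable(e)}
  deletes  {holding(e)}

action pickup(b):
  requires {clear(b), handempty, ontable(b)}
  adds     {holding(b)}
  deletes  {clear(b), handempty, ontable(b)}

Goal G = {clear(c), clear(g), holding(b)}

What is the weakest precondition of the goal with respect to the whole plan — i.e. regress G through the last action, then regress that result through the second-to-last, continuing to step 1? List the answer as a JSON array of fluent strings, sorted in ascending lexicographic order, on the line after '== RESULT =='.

Work backward from the goal:
  through step 4 (pickup(b)): drop {holding(b)}, keep {clear(c), clear(g)}, require {clear(b), handempty, ontable(b)}
    → {clear(b), clear(c), clear(g), handempty, ontable(b)}
  through step 3 (putdown(e)): drop {handempty}, keep {clear(b), clear(c), clear(g), ontable(b)}, require {holding(e)}
    → {clear(b), clear(c), clear(g), holding(e), ontable(b)}
  through step 2 (unstack(e,c)): drop {clear(c), holding(e)}, keep {clear(b), clear(g), ontable(b)}, require {clear(e), handempty, on(e,c)}
    → {clear(b), clear(e), clear(g), handempty, on(e,c), ontable(b)}
  through step 1 (stack(e,c)): drop {clear(e), handempty, on(e,c)}, keep {clear(b), clear(g), ontable(b)}, require {clear(c), holding(e)}
    → {clear(b), clear(c), clear(g), holding(e), ontable(b)}

== RESULT ==
["clear(b)", "clear(c)", "clear(g)", "holding(e)", "ontable(b)"]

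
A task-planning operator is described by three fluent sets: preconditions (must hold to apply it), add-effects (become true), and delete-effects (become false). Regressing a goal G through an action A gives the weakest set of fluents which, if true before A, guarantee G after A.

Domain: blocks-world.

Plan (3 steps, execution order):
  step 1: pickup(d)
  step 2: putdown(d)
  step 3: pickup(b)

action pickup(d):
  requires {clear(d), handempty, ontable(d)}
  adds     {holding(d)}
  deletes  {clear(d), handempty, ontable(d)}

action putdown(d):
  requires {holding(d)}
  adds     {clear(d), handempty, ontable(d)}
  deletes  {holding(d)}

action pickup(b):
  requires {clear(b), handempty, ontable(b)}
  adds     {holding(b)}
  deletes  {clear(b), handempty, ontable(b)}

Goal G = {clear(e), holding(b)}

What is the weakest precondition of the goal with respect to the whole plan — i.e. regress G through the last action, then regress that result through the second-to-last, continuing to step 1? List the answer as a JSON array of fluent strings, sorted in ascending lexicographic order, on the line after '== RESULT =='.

Work backward from the goal:
  through step 3 (pickup(b)): drop {holding(b)}, keep {clear(e)}, require {clear(b), handempty, ontable(b)}
    → {clear(b), clear(e), handempty, ontable(b)}
  through step 2 (putdown(d)): drop {handempty}, keep {clear(b), clear(e), ontable(b)}, require {holding(d)}
    → {clear(b), clear(e), holding(d), ontable(b)}
  through step 1 (pickup(d)): drop {holding(d)}, keep {clear(b), clear(e), ontable(b)}, require {clear(d), handempty, ontable(d)}
    → {clear(b), clear(d), clear(e), handempty, ontable(b), ontable(d)}

== RESULT ==
["clear(b)", "clear(d)", "clear(e)", "handempty", "ontable(b)", "ontable(d)"]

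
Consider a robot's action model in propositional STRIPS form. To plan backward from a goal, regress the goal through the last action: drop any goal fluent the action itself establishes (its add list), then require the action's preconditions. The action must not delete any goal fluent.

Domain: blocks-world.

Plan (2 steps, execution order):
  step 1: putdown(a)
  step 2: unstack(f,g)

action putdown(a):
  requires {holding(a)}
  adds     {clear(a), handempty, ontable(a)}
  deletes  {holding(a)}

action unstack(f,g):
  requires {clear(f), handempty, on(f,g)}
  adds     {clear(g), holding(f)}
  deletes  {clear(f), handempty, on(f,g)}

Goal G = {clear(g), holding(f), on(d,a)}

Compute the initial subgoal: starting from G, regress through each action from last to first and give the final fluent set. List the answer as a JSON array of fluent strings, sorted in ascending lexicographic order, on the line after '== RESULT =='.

Work backward from the goal:
  through step 2 (unstack(f,g)): drop {clear(g), holding(f)}, keep {on(d,a)}, require {clear(f), handempty, on(f,g)}
    → {clear(f), handempty, on(d,a), on(f,g)}
  through step 1 (putdown(a)): drop {handempty}, keep {clear(f), on(d,a), on(f,g)}, require {holding(a)}
    → {clear(f), holding(a), on(d,a), on(f,g)}

== RESULT ==
["clear(f)", "holding(a)", "on(d,a)", "on(f,g)"]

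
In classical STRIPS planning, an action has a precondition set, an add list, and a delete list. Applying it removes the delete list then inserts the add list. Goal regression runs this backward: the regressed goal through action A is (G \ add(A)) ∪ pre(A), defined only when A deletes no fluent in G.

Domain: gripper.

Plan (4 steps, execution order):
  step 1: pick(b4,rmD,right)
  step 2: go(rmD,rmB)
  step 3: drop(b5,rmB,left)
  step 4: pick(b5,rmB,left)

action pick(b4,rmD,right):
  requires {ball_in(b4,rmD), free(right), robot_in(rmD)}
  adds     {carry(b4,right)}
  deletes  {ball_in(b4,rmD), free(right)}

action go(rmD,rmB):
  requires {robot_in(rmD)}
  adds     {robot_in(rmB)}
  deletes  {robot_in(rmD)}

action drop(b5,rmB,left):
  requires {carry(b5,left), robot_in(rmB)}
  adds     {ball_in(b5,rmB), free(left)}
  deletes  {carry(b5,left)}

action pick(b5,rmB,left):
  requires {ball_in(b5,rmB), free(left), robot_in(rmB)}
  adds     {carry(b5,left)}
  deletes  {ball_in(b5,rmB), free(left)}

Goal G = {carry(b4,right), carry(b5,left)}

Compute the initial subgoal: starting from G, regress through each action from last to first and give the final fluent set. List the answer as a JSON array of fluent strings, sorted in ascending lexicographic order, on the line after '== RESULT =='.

Regress step by step:
  through step 4 (pick(b5,rmB,left)): drop {carry(b5,left)}, keep {carry(b4,right)}, require {ball_in(b5,rmB), free(left), robot_in(rmB)}
    → {ball_in(b5,rmB), carry(b4,right), free(left), robot_in(rmB)}
  through step 3 (drop(b5,rmB,left)): drop {ball_in(b5,rmB), free(left)}, keep {carry(b4,right), robot_in(rmB)}, require {carry(b5,left), robot_in(rmB)}
    → {carry(b4,right), carry(b5,left), robot_in(rmB)}
  through step 2 (go(rmD,rmB)): drop {robot_in(rmB)}, keep {carry(b4,right), carry(b5,left)}, require {robot_in(rmD)}
    → {carry(b4,right), carry(b5,left), robot_in(rmD)}
  through step 1 (pick(b4,rmD,right)): drop {carry(b4,right)}, keep {carry(b5,left), robot_in(rmD)}, require {ball_in(b4,rmD), free(right), robot_in(rmD)}
    → {ball_in(b4,rmD), carry(b5,left), free(right), robot_in(rmD)}

== RESULT ==
["ball_in(b4,rmD)", "carry(b5,left)", "free(right)", "robot_in(rmD)"]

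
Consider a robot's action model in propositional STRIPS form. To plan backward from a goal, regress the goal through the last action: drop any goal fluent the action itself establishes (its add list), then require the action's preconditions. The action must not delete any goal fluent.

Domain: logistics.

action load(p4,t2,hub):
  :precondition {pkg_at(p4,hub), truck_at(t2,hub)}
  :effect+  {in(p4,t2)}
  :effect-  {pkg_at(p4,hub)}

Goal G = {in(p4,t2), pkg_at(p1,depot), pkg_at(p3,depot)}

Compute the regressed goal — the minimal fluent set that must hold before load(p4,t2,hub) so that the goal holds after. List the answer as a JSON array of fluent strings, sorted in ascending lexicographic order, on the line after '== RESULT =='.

Regress:
  G ∩ del = {}  (empty — regression defined)
  G \ add = {in(p4,t2), pkg_at(p1,depot), pkg_at(p3,depot)} \ {in(p4,t2)} = {pkg_at(p1,depot), pkg_at(p3,depot)}
  ∪ pre   = {pkg_at(p1,depot), pkg_at(p3,depot)} ∪ {pkg_at(p4,hub), truck_at(t2,hub)}
          = {pkg_at(p1,depot), pkg_at(p3,depot), pkg_at(p4,hub), truck_at(t2,hub)}

== RESULT ==
["pkg_at(p1,depot)", "pkg_at(p3,depot)", "pkg_at(p4,hub)", "truck_at(t2,hub)"]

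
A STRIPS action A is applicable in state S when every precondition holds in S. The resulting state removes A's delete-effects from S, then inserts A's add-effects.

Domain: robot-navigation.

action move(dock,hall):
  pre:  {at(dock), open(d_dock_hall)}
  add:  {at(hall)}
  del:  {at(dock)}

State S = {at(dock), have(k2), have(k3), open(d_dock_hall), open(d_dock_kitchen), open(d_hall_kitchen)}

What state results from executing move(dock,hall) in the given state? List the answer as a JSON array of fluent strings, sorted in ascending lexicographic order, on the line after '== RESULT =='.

Progress:
  pre ⊆ S: {at(dock), open(d_dock_hall)} ⊆ S  — applicable
  S \ del = {have(k2), have(k3), open(d_dock_hall), open(d_dock_kitchen), open(d_hall_kitchen)}
  ∪ add   = {at(hall), have(k2), have(k3), open(d_dock_hall), open(d_dock_kitchen), open(d_hall_kitchen)}

== RESULT ==
["at(hall)", "have(k2)", "have(k3)", "open(d_dock_hall)", "open(d_dock_kitchen)", "open(d_hall_kitchen)"]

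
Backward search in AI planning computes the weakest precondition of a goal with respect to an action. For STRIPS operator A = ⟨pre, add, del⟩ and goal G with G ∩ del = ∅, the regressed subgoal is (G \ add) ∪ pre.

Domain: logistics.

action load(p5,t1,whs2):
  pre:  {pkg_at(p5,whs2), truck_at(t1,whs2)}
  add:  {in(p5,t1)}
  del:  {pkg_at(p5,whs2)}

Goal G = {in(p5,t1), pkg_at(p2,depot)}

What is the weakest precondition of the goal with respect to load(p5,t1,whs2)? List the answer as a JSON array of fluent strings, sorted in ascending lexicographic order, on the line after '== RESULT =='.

Regress:
  G ∩ del = {}  (empty — regression defined)
  G \ add = {in(p5,t1), pkg_at(p2,depot)} \ {in(p5,t1)} = {pkg_at(p2,depot)}
  ∪ pre   = {pkg_at(p2,depot)} ∪ {pkg_at(p5,whs2), truck_at(t1,whs2)}
          = {pkg_at(p2,depot), pkg_at(p5,whs2), truck_at(t1,whs2)}

== RESULT ==
["pkg_at(p2,depot)", "pkg_at(p5,whs2)", "truck_at(t1,whs2)"]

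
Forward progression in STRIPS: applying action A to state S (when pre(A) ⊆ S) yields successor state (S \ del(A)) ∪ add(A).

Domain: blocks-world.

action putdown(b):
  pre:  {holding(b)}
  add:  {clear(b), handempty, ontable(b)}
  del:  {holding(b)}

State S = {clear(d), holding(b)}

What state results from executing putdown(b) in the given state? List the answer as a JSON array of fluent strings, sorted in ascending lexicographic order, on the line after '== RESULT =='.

Compute (S \ del) ∪ add:
  pre ⊆ S: {holding(b)} ⊆ S  — applicable
  S \ del = {clear(d)}
  ∪ add   = {clear(b), clear(d), handempty, ontable(b)}

== RESULT ==
["clear(b)", "clear(d)", "handempty", "ontable(b)"]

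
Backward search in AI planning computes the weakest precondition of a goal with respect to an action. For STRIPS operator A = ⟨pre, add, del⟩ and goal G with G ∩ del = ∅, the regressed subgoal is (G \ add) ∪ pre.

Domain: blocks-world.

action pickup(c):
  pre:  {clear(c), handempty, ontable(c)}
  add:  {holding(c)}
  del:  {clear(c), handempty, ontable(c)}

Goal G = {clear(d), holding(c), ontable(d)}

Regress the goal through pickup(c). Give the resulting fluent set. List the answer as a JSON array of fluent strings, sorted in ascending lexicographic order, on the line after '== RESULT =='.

Regress:
  G ∩ del = {}  (empty — regression defined)
  G \ add = {clear(d), holding(c), ontable(d)} \ {holding(c)} = {clear(d), ontable(d)}
  ∪ pre   = {clear(d), ontable(d)} ∪ {clear(c), handempty, ontable(c)}
          = {clear(c), clear(d), handempty, ontable(c), ontable(d)}

== RESULT ==
["clear(c)", "clear(d)", "handempty", "ontable(c)", "ontable(d)"]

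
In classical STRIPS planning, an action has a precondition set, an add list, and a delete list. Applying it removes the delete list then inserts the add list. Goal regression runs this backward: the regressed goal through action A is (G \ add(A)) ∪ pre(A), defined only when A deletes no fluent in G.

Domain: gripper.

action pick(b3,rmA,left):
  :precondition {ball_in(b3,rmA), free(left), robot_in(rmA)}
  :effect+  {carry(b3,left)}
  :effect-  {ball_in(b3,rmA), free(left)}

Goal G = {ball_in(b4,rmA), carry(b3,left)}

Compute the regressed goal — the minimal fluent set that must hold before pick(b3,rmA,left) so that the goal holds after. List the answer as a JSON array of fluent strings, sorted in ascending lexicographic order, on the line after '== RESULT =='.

Regress:
  G ∩ del = {}  (empty — regression defined)
  G \ add = {ball_in(b4,rmA), carry(b3,left)} \ {carry(b3,left)} = {ball_in(b4,rmA)}
  ∪ pre   = {ball_in(b4,rmA)} ∪ {ball_in(b3,rmA), free(left), robot_in(rmA)}
          = {ball_in(b3,rmA), ball_in(b4,rmA), free(left), robot_in(rmA)}

== RESULT ==
["ball_in(b3,rmA)", "ball_in(b4,rmA)", "free(left)", "robot_in(rmA)"]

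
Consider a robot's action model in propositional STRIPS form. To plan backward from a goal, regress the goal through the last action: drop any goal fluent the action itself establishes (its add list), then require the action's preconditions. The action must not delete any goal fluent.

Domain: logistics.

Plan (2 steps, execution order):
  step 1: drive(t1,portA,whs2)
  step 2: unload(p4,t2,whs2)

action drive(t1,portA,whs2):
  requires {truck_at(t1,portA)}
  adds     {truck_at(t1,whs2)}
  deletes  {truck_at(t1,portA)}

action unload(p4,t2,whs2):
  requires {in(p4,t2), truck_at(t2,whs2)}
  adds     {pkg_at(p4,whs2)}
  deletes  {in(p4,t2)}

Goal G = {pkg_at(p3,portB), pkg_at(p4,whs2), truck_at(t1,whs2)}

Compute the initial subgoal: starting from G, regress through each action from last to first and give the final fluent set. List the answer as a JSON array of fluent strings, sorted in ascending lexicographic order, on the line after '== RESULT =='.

Regress step by step:
  through step 2 (unload(p4,t2,whs2)): drop {pkg_at(p4,whs2)}, keep {pkg_at(p3,portB), truck_at(t1,whs2)}, require {in(p4,t2), truck_at(t2,whs2)}
    → {in(p4,t2), pkg_at(p3,portB), truck_at(t1,whs2), truck_at(t2,whs2)}
  through step 1 (drive(t1,portA,whs2)): drop {truck_at(t1,whs2)}, keep {in(p4,t2), pkg_at(p3,portB), truck_at(t2,whs2)}, require {truck_at(t1,portA)}
    → {in(p4,t2), pkg_at(p3,portB), truck_at(t1,portA), truck_at(t2,whs2)}

== RESULT ==
["in(p4,t2)", "pkg_at(p3,portB)", "truck_at(t1,portA)", "truck_at(t2,whs2)"]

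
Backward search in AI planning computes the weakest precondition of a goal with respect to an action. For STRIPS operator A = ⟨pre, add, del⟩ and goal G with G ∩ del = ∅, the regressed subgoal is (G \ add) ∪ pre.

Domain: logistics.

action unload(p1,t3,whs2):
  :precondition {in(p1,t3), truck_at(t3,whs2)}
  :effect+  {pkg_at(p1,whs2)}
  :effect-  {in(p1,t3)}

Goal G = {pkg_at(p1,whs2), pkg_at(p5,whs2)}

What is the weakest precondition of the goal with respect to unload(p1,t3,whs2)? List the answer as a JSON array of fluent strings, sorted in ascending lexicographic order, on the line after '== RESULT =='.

Compute (G \ add) ∪ pre:
  G ∩ del = {}  (empty — regression defined)
  G \ add = {pkg_at(p1,whs2), pkg_at(p5,whs2)} \ {pkg_at(p1,whs2)} = {pkg_at(p5,whs2)}
  ∪ pre   = {pkg_at(p5,whs2)} ∪ {in(p1,t3), truck_at(t3,whs2)}
          = {in(p1,t3), pkg_at(p5,whs2), truck_at(t3,whs2)}

== RESULT ==
["in(p1,t3)", "pkg_at(p5,whs2)", "truck_at(t3,whs2)"]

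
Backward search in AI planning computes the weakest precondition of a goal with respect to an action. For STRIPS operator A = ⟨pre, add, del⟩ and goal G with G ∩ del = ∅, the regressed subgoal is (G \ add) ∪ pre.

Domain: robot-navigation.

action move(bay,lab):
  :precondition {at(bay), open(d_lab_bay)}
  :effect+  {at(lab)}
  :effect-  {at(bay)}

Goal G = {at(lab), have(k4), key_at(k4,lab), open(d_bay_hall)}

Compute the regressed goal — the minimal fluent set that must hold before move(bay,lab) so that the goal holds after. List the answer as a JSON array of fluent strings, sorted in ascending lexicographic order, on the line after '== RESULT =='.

Regress:
  G ∩ del = {}  (empty — regression defined)
  G \ add = {at(lab), have(k4), key_at(k4,lab), open(d_bay_hall)} \ {at(lab)} = {have(k4), key_at(k4,lab), open(d_bay_hall)}
  ∪ pre   = {have(k4), key_at(k4,lab), open(d_bay_hall)} ∪ {at(bay), open(d_lab_bay)}
          = {at(bay), have(k4), key_at(k4,lab), open(d_bay_hall), open(d_lab_bay)}

== RESULT ==
["at(bay)", "have(k4)", "key_at(k4,lab)", "open(d_bay_hall)", "open(d_lab_bay)"]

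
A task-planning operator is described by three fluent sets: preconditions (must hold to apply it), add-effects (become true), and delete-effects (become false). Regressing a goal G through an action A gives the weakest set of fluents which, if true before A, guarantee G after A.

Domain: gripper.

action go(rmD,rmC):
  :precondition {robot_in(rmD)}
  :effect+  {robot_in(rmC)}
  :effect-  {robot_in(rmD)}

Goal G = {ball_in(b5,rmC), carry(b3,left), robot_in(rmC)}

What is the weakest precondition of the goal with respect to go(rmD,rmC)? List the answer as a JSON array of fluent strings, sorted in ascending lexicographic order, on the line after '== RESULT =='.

Compute (G \ add) ∪ pre:
  G ∩ del = {}  (empty — regression defined)
  G \ add = {ball_in(b5,rmC), carry(b3,left), robot_in(rmC)} \ {robot_in(rmC)} = {ball_in(b5,rmC), carry(b3,left)}
  ∪ pre   = {ball_in(b5,rmC), carry(b3,left)} ∪ {robot_in(rmD)}
          = {ball_in(b5,rmC), carry(b3,left), robot_in(rmD)}

== RESULT ==
["ball_in(b5,rmC)", "carry(b3,left)", "robot_in(rmD)"]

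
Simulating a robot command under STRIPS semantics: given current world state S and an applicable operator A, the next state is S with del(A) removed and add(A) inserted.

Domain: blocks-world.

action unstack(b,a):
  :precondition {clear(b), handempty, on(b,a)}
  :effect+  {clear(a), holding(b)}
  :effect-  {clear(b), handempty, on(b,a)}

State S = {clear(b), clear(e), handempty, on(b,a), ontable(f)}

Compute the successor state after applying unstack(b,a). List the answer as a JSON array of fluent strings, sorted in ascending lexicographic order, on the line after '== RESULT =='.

Compute (S \ del) ∪ add:
  pre ⊆ S: {clear(b), handempty, on(b,a)} ⊆ S  — applicable
  S \ del = {clear(e), ontable(f)}
  ∪ add   = {clear(a), clear(e), holding(b), ontable(f)}

== RESULT ==
["clear(a)", "clear(e)", "holding(b)", "ontable(f)"]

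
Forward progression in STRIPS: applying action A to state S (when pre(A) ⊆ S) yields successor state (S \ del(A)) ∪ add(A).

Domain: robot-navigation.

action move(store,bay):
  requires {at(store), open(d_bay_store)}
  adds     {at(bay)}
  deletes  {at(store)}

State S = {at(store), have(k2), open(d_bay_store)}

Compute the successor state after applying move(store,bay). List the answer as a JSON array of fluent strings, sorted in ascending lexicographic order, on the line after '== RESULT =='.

Compute (S \ del) ∪ add:
  pre ⊆ S: {at(store), open(d_bay_store)} ⊆ S  — applicable
  S \ del = {have(k2), open(d_bay_store)}
  ∪ add   = {at(bay), have(k2), open(d_bay_store)}

== RESULT ==
["at(bay)", "have(k2)", "open(d_bay_store)"]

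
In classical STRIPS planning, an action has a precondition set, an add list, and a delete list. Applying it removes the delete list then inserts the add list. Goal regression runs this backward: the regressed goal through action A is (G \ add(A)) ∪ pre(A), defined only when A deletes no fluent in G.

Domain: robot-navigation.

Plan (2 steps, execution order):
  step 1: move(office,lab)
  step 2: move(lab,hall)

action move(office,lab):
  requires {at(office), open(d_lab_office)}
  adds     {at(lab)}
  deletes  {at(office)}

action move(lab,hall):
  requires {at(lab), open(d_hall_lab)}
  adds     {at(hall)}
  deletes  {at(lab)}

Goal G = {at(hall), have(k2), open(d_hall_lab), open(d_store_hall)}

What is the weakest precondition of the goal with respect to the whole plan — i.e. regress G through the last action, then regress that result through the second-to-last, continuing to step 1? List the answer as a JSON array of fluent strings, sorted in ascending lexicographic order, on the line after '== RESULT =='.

Regress step by step:
  through step 2 (move(lab,hall)): drop {at(hall)}, keep {have(k2), open(d_hall_lab), open(d_store_hall)}, require {at(lab), open(d_hall_lab)}
    → {at(lab), have(k2), open(d_hall_lab), open(d_store_hall)}
  through step 1 (move(office,lab)): drop {at(lab)}, keep {have(k2), open(d_hall_lab), open(d_store_hall)}, require {at(office), open(d_lab_office)}
    → {at(office), have(k2), open(d_hall_lab), open(d_lab_office), open(d_store_hall)}

== RESULT ==
["at(office)", "have(k2)", "open(d_hall_lab)", "open(d_lab_office)", "open(d_store_hall)"]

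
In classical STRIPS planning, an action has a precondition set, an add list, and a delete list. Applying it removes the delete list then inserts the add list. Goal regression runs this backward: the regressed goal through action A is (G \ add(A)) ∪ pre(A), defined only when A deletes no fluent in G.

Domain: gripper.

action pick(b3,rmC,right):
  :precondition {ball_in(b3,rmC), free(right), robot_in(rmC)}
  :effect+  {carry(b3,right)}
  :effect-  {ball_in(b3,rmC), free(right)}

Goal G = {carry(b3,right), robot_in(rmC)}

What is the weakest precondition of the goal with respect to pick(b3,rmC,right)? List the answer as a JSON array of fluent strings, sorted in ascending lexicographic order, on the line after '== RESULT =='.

Compute (G \ add) ∪ pre:
  G ∩ del = {}  (empty — regression defined)
  G \ add = {carry(b3,right), robot_in(rmC)} \ {carry(b3,right)} = {robot_in(rmC)}
  ∪ pre   = {robot_in(rmC)} ∪ {ball_in(b3,rmC), free(right), robot_in(rmC)}
          = {ball_in(b3,rmC), free(right), robot_in(rmC)}

== RESULT ==
["ball_in(b3,rmC)", "free(right)", "robot_in(rmC)"]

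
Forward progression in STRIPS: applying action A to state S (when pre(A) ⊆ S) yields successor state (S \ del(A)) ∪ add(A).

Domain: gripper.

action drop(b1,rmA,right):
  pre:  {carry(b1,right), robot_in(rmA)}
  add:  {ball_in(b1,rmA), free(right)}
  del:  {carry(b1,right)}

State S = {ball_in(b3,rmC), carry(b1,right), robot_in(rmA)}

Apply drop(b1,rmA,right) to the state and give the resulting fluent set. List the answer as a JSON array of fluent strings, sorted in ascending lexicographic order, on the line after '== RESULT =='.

Progress:
  pre ⊆ S: {carry(b1,right), robot_in(rmA)} ⊆ S  — applicable
  S \ del = {ball_in(b3,rmC), robot_in(rmA)}
  ∪ add   = {ball_in(b1,rmA), ball_in(b3,rmC), free(right), robot_in(rmA)}

== RESULT ==
["ball_in(b1,rmA)", "ball_in(b3,rmC)", "free(right)", "robot_in(rmA)"]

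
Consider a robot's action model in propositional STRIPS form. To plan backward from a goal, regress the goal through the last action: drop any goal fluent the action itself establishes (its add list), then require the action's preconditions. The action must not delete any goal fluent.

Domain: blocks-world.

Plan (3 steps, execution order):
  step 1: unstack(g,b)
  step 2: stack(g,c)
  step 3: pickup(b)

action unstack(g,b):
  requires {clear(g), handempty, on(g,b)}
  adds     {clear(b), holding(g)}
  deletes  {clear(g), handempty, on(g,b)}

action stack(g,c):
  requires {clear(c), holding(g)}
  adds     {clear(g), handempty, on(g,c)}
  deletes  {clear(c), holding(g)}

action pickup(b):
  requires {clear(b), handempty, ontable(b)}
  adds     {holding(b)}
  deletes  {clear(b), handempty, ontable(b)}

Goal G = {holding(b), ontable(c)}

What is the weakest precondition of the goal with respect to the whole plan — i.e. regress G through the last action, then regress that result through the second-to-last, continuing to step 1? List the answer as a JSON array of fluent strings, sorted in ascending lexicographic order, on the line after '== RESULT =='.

Work backward from the goal:
  through step 3 (pickup(b)): drop {holding(b)}, keep {ontable(c)}, require {clear(b), handempty, ontable(b)}
    → {clear(b), handempty, ontable(b), ontable(c)}
  through step 2 (stack(g,c)): drop {handempty}, keep {clear(b), ontable(b), ontable(c)}, require {clear(c), holding(g)}
    → {clear(b), clear(c), holding(g), ontable(b), ontable(c)}
  through step 1 (unstack(g,b)): drop {clear(b), holding(g)}, keep {clear(c), ontable(b), ontable(c)}, require {clear(g), handempty, on(g,b)}
    → {clear(c), clear(g), handempty, on(g,b), ontable(b), ontable(c)}

== RESULT ==
["clear(c)", "clear(g)", "handempty", "on(g,b)", "ontable(b)", "ontable(c)"]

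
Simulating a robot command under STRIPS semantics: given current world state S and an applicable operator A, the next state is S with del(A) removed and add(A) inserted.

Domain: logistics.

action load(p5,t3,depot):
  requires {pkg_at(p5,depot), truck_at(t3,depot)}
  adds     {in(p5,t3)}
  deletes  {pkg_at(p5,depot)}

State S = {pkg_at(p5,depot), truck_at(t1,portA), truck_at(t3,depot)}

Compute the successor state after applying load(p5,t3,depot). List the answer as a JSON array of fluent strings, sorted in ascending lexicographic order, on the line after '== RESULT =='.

Compute (S \ del) ∪ add:
  pre ⊆ S: {pkg_at(p5,depot), truck_at(t3,depot)} ⊆ S  — applicable
  S \ del = {truck_at(t1,portA), truck_at(t3,depot)}
  ∪ add   = {in(p5,t3), truck_at(t1,portA), truck_at(t3,depot)}

== RESULT ==
["in(p5,t3)", "truck_at(t1,portA)", "truck_at(t3,depot)"]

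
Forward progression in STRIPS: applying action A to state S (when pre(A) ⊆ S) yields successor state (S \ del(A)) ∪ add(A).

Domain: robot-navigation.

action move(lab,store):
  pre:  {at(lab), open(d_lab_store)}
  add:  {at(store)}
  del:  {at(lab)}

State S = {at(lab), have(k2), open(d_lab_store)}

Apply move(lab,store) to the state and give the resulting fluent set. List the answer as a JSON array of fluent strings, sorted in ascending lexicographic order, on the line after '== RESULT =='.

Compute (S \ del) ∪ add:
  pre ⊆ S: {at(lab), open(d_lab_store)} ⊆ S  — applicable
  S \ del = {have(k2), open(d_lab_store)}
  ∪ add   = {at(store), have(k2), open(d_lab_store)}

== RESULT ==
["at(store)", "have(k2)", "open(d_lab_store)"]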